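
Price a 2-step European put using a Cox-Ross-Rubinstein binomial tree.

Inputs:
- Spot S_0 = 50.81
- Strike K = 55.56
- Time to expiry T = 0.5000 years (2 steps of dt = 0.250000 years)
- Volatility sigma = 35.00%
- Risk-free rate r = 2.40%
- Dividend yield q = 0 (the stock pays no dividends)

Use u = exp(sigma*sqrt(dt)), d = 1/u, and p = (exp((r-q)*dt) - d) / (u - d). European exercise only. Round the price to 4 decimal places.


Answer: Price = V(0,0) = 7.7515

Derivation:
dt = T/N = 0.250000
u = exp(sigma*sqrt(dt)) = 1.191246; d = 1/u = 0.839457
p = (exp((r-q)*dt) - d) / (u - d) = 0.473468
Discount per step: exp(-r*dt) = 0.994018
Stock lattice S(k, i) with i counting down-moves:
  k=0: S(0,0) = 50.8100
  k=1: S(1,0) = 60.5272; S(1,1) = 42.6528
  k=2: S(2,0) = 72.1028; S(2,1) = 50.8100; S(2,2) = 35.8052
Terminal payoffs V(N, i) = max(K - S_T, 0):
  V(2,0) = 0.000000; V(2,1) = 4.750000; V(2,2) = 19.754798
Backward induction: V(k, i) = exp(-r*dt) * [p * V(k+1, i) + (1-p) * V(k+1, i+1)].
  V(1,0) = exp(-r*dt) * [p*0.000000 + (1-p)*4.750000] = 2.486065
  V(1,1) = exp(-r*dt) * [p*4.750000 + (1-p)*19.754798] = 12.574827
  V(0,0) = exp(-r*dt) * [p*2.486065 + (1-p)*12.574827] = 7.751470


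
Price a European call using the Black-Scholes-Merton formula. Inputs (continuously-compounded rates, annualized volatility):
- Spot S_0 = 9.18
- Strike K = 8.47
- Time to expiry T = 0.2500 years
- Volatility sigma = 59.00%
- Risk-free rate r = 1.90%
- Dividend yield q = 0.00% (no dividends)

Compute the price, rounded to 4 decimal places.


d1 = (ln(S/K) + (r - q + 0.5*sigma^2) * T) / (sigma * sqrt(T)) = 0.43647185
d2 = d1 - sigma * sqrt(T) = 0.14147185
exp(-rT) = 0.99526126; exp(-qT) = 1.00000000
C = S_0 * exp(-qT) * N(d1) - K * exp(-rT) * N(d2)
N(d1) = 0.66875279; N(d2) = 0.55625140
C = 9.1800 * 1.00000000 * 0.66875279 - 8.4700 * 0.99526126 * 0.55625140 = 1.4500

Answer: Price = 1.4500


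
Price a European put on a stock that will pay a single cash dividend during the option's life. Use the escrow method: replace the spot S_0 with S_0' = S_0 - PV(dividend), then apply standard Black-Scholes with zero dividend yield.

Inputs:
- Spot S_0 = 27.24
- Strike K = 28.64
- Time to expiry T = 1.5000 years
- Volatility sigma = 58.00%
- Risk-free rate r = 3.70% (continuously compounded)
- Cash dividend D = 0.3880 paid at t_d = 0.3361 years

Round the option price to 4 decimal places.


Answer: Price = 7.6058

Derivation:
PV(D) = D * exp(-r * t_d) = 0.3880 * 0.98764130 = 0.38320483
S_0' = S_0 - PV(D) = 27.2400 - 0.38320483 = 26.85679517
d1 = (ln(S_0'/K) + (r + sigma^2/2)*T) / (sigma*sqrt(T)) = 0.34280824
d2 = d1 - sigma*sqrt(T) = -0.36754379
exp(-rT) = 0.94601202
N(-d1) = 0.36587136; N(-d2) = 0.64339328
P = K * exp(-rT) * N(-d2) - S_0' * N(-d1) = 28.6400 * 0.94601202 * 0.64339328 - 26.85679517 * 0.36587136 = 7.6058


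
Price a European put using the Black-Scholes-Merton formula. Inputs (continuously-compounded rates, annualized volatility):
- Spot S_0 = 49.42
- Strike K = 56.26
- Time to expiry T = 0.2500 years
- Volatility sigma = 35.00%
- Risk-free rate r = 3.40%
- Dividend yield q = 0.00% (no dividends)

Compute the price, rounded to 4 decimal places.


d1 = (ln(S/K) + (r - q + 0.5*sigma^2) * T) / (sigma * sqrt(T)) = -0.60466344
d2 = d1 - sigma * sqrt(T) = -0.77966344
exp(-rT) = 0.99153602; exp(-qT) = 1.00000000
P = K * exp(-rT) * N(-d2) - S_0 * exp(-qT) * N(-d1)
N(-d1) = 0.72729868; N(-d2) = 0.78220550
P = 56.2600 * 0.99153602 * 0.78220550 - 49.4200 * 1.00000000 * 0.72729868 = 7.6913

Answer: Price = 7.6913


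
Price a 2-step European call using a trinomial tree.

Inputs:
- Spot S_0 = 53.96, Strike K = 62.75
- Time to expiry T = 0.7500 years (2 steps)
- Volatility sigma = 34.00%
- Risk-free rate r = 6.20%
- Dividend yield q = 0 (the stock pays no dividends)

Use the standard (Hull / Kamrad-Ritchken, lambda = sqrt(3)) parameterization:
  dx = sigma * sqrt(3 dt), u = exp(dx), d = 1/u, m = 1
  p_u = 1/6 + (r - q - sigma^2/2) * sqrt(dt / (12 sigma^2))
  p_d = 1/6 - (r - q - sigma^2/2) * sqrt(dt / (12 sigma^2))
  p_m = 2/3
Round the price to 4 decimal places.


dt = T/N = 0.375000; dx = sigma*sqrt(3*dt) = 0.360624
u = exp(dx) = 1.434225; d = 1/u = 0.697241
p_u = 0.168850, p_m = 0.666667, p_d = 0.164483
Discount per step: exp(-r*dt) = 0.977018
Stock lattice S(k, j) with j the centered position index:
  k=0: S(0,+0) = 53.9600
  k=1: S(1,-1) = 37.6231; S(1,+0) = 53.9600; S(1,+1) = 77.3908
  k=2: S(2,-2) = 26.2324; S(2,-1) = 37.6231; S(2,+0) = 53.9600; S(2,+1) = 77.3908; S(2,+2) = 110.9958
Terminal payoffs V(N, j) = max(S_T - K, 0):
  V(2,-2) = 0.000000; V(2,-1) = 0.000000; V(2,+0) = 0.000000; V(2,+1) = 14.640767; V(2,+2) = 48.245754
Backward induction: V(k, j) = exp(-r*dt) * [p_u * V(k+1, j+1) + p_m * V(k+1, j) + p_d * V(k+1, j-1)]
  V(1,-1) = exp(-r*dt) * [p_u*0.000000 + p_m*0.000000 + p_d*0.000000] = 0.000000
  V(1,+0) = exp(-r*dt) * [p_u*14.640767 + p_m*0.000000 + p_d*0.000000] = 2.415286
  V(1,+1) = exp(-r*dt) * [p_u*48.245754 + p_m*14.640767 + p_d*0.000000] = 17.495294
  V(0,+0) = exp(-r*dt) * [p_u*17.495294 + p_m*2.415286 + p_d*0.000000] = 4.459382

Answer: Price = V(0,0) = 4.4594


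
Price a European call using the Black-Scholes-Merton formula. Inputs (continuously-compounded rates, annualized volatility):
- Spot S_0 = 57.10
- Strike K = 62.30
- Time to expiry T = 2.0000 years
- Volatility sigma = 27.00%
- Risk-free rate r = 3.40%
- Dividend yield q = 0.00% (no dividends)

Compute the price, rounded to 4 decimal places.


d1 = (ln(S/K) + (r - q + 0.5*sigma^2) * T) / (sigma * sqrt(T)) = 0.14074749
d2 = d1 - sigma * sqrt(T) = -0.24109018
exp(-rT) = 0.93426047; exp(-qT) = 1.00000000
C = S_0 * exp(-qT) * N(d1) - K * exp(-rT) * N(d2)
N(d1) = 0.55596528; N(d2) = 0.40474261
C = 57.1000 * 1.00000000 * 0.55596528 - 62.3000 * 0.93426047 * 0.40474261 = 8.1878

Answer: Price = 8.1878


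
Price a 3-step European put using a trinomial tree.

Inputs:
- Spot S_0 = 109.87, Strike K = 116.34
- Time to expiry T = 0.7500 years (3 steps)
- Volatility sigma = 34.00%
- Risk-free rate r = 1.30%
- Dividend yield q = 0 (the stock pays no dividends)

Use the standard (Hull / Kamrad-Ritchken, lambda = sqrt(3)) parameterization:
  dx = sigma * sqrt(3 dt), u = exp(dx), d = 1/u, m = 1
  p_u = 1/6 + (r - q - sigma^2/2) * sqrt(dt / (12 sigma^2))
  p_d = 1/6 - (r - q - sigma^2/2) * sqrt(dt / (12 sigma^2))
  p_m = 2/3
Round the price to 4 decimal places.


Answer: Price = V(0,0) = 15.8105

Derivation:
dt = T/N = 0.250000; dx = sigma*sqrt(3*dt) = 0.294449
u = exp(dx) = 1.342386; d = 1/u = 0.744942
p_u = 0.147648, p_m = 0.666667, p_d = 0.185685
Discount per step: exp(-r*dt) = 0.996755
Stock lattice S(k, j) with j the centered position index:
  k=0: S(0,+0) = 109.8700
  k=1: S(1,-1) = 81.8468; S(1,+0) = 109.8700; S(1,+1) = 147.4880
  k=2: S(2,-2) = 60.9711; S(2,-1) = 81.8468; S(2,+0) = 109.8700; S(2,+1) = 147.4880; S(2,+2) = 197.9858
  k=3: S(3,-3) = 45.4200; S(3,-2) = 60.9711; S(3,-1) = 81.8468; S(3,+0) = 109.8700; S(3,+1) = 147.4880; S(3,+2) = 197.9858; S(3,+3) = 265.7733
Terminal payoffs V(N, j) = max(K - S_T, 0):
  V(3,-3) = 70.920027; V(3,-2) = 55.368864; V(3,-1) = 34.493200; V(3,+0) = 6.470000; V(3,+1) = 0.000000; V(3,+2) = 0.000000; V(3,+3) = 0.000000
Backward induction: V(k, j) = exp(-r*dt) * [p_u * V(k+1, j+1) + p_m * V(k+1, j) + p_d * V(k+1, j-1)]
  V(2,-2) = exp(-r*dt) * [p_u*34.493200 + p_m*55.368864 + p_d*70.920027] = 54.995209
  V(2,-1) = exp(-r*dt) * [p_u*6.470000 + p_m*34.493200 + p_d*55.368864] = 34.120858
  V(2,+0) = exp(-r*dt) * [p_u*0.000000 + p_m*6.470000 + p_d*34.493200] = 10.683435
  V(2,+1) = exp(-r*dt) * [p_u*0.000000 + p_m*0.000000 + p_d*6.470000] = 1.197485
  V(2,+2) = exp(-r*dt) * [p_u*0.000000 + p_m*0.000000 + p_d*0.000000] = 0.000000
  V(1,-1) = exp(-r*dt) * [p_u*10.683435 + p_m*34.120858 + p_d*54.995209] = 34.424366
  V(1,+0) = exp(-r*dt) * [p_u*1.197485 + p_m*10.683435 + p_d*34.120858] = 13.590595
  V(1,+1) = exp(-r*dt) * [p_u*0.000000 + p_m*1.197485 + p_d*10.683435] = 2.773053
  V(0,+0) = exp(-r*dt) * [p_u*2.773053 + p_m*13.590595 + p_d*34.424366] = 15.810463


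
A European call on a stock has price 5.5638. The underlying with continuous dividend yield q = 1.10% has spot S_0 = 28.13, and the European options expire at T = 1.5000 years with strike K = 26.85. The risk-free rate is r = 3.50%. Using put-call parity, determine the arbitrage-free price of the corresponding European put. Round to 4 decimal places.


Put-call parity: C - P = S_0 * exp(-qT) - K * exp(-rT).
S_0 * exp(-qT) = 28.1300 * 0.98363538 = 27.66966322
K * exp(-rT) = 26.8500 * 0.94885432 = 25.47673852
P = C - S*exp(-qT) + K*exp(-rT)
P = 5.5638 - 27.66966322 + 25.47673852 = 3.3709

Answer: Put price = 3.3709


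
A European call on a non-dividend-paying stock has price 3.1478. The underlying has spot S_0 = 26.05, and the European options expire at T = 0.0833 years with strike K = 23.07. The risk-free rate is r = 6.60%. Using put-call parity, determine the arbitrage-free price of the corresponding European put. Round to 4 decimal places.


Answer: Put price = 0.0413

Derivation:
Put-call parity: C - P = S_0 * exp(-qT) - K * exp(-rT).
S_0 * exp(-qT) = 26.0500 * 1.00000000 = 26.05000000
K * exp(-rT) = 23.0700 * 0.99451729 = 22.94351377
P = C - S*exp(-qT) + K*exp(-rT)
P = 3.1478 - 26.05000000 + 22.94351377 = 0.0413


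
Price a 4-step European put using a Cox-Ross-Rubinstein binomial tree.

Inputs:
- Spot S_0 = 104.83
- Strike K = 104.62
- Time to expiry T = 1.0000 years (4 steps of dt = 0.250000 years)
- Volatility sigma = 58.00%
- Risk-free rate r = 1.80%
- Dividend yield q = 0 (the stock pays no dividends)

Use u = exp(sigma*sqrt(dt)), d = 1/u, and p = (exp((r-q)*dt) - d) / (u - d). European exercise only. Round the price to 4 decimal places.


dt = T/N = 0.250000
u = exp(sigma*sqrt(dt)) = 1.336427; d = 1/u = 0.748264
p = (exp((r-q)*dt) - d) / (u - d) = 0.435672
Discount per step: exp(-r*dt) = 0.995510
Stock lattice S(k, i) with i counting down-moves:
  k=0: S(0,0) = 104.8300
  k=1: S(1,0) = 140.0977; S(1,1) = 78.4405
  k=2: S(2,0) = 187.2304; S(2,1) = 104.8300; S(2,2) = 58.6941
  k=3: S(3,0) = 250.2199; S(3,1) = 140.0977; S(3,2) = 78.4405; S(3,3) = 43.9187
  k=4: S(4,0) = 334.4007; S(4,1) = 187.2304; S(4,2) = 104.8300; S(4,3) = 58.6941; S(4,4) = 32.8628
Terminal payoffs V(N, i) = max(K - S_T, 0):
  V(4,0) = 0.000000; V(4,1) = 0.000000; V(4,2) = 0.000000; V(4,3) = 45.925854; V(4,4) = 71.757244
Backward induction: V(k, i) = exp(-r*dt) * [p * V(k+1, i) + (1-p) * V(k+1, i+1)].
  V(3,0) = exp(-r*dt) * [p*0.000000 + (1-p)*0.000000] = 0.000000
  V(3,1) = exp(-r*dt) * [p*0.000000 + (1-p)*0.000000] = 0.000000
  V(3,2) = exp(-r*dt) * [p*0.000000 + (1-p)*45.925854] = 25.800878
  V(3,3) = exp(-r*dt) * [p*45.925854 + (1-p)*71.757244] = 60.231577
  V(2,0) = exp(-r*dt) * [p*0.000000 + (1-p)*0.000000] = 0.000000
  V(2,1) = exp(-r*dt) * [p*0.000000 + (1-p)*25.800878] = 14.494784
  V(2,2) = exp(-r*dt) * [p*25.800878 + (1-p)*60.231577] = 45.028002
  V(1,0) = exp(-r*dt) * [p*0.000000 + (1-p)*14.494784] = 8.143085
  V(1,1) = exp(-r*dt) * [p*14.494784 + (1-p)*45.028002] = 31.583088
  V(0,0) = exp(-r*dt) * [p*8.143085 + (1-p)*31.583088] = 21.274981

Answer: Price = V(0,0) = 21.2750


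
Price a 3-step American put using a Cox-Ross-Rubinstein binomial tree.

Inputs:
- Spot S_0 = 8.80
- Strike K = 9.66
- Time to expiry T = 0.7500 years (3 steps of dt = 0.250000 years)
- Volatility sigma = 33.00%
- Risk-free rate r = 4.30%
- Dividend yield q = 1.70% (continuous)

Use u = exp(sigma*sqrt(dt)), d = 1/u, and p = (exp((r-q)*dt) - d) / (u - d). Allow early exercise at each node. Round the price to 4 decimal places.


dt = T/N = 0.250000
u = exp(sigma*sqrt(dt)) = 1.179393; d = 1/u = 0.847894
p = (exp((r-q)*dt) - d) / (u - d) = 0.478515
Discount per step: exp(-r*dt) = 0.989308
Stock lattice S(k, i) with i counting down-moves:
  k=0: S(0,0) = 8.8000
  k=1: S(1,0) = 10.3787; S(1,1) = 7.4615
  k=2: S(2,0) = 12.2405; S(2,1) = 8.8000; S(2,2) = 6.3265
  k=3: S(3,0) = 14.4364; S(3,1) = 10.3787; S(3,2) = 7.4615; S(3,3) = 5.3642
Terminal payoffs V(N, i) = max(K - S_T, 0):
  V(3,0) = 0.000000; V(3,1) = 0.000000; V(3,2) = 2.198535; V(3,3) = 4.295776
Backward induction: V(k, i) = exp(-r*dt) * [p * V(k+1, i) + (1-p) * V(k+1, i+1)]; then take max(V_cont, immediate exercise) for American.
  V(2,0) = exp(-r*dt) * [p*0.000000 + (1-p)*0.000000] = 0.000000; exercise = 0.000000; V(2,0) = max -> 0.000000
  V(2,1) = exp(-r*dt) * [p*0.000000 + (1-p)*2.198535] = 1.134244; exercise = 0.860000; V(2,1) = max -> 1.134244
  V(2,2) = exp(-r*dt) * [p*2.198535 + (1-p)*4.295776] = 3.257013; exercise = 3.333471; V(2,2) = max -> 3.333471
  V(1,0) = exp(-r*dt) * [p*0.000000 + (1-p)*1.134244] = 0.585167; exercise = 0.000000; V(1,0) = max -> 0.585167
  V(1,1) = exp(-r*dt) * [p*1.134244 + (1-p)*3.333471] = 2.256717; exercise = 2.198535; V(1,1) = max -> 2.256717
  V(0,0) = exp(-r*dt) * [p*0.585167 + (1-p)*2.256717] = 1.441278; exercise = 0.860000; V(0,0) = max -> 1.441278

Answer: Price = V(0,0) = 1.4413


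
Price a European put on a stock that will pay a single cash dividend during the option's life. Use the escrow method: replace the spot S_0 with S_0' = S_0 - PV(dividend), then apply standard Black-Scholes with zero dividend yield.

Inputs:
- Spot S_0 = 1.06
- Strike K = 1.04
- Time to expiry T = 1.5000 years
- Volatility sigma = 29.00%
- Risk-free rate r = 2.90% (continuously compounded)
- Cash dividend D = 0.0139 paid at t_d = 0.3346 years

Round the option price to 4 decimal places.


Answer: Price = 0.1200

Derivation:
PV(D) = D * exp(-r * t_d) = 0.0139 * 0.99034353 = 0.01376578
S_0' = S_0 - PV(D) = 1.0600 - 0.01376578 = 1.04623422
d1 = (ln(S_0'/K) + (r + sigma^2/2)*T) / (sigma*sqrt(T)) = 0.31688951
d2 = d1 - sigma*sqrt(T) = -0.03828650
exp(-rT) = 0.95743255
N(-d1) = 0.37566372; N(-d2) = 0.51527037
P = K * exp(-rT) * N(-d2) - S_0' * N(-d1) = 1.0400 * 0.95743255 * 0.51527037 - 1.04623422 * 0.37566372 = 0.1200


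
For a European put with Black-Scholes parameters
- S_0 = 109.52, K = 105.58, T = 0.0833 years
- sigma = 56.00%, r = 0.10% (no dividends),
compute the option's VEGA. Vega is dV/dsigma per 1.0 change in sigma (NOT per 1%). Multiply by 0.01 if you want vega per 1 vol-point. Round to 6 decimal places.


d1 = 0.3080138190; d2 = 0.1463880785
phi(d1) = 0.3804597879; exp(-qT) = 1.0000000000; exp(-rT) = 0.9999167035
Vega = S * exp(-qT) * phi(d1) * sqrt(T) = 109.5200 * 1.0000000000 * 0.3804597879 * 0.2886173938 = 12.026097

Answer: Vega = 12.026097


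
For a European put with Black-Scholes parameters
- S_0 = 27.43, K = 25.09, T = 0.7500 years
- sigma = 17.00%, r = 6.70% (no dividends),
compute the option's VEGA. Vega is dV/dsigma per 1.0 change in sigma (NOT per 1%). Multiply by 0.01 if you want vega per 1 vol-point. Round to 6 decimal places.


Answer: Vega = 5.629706

Derivation:
d1 = 1.0205884867; d2 = 0.8733641681
phi(d1) = 0.2369896137; exp(-qT) = 1.0000000000; exp(-rT) = 0.9509916469
Vega = S * exp(-qT) * phi(d1) * sqrt(T) = 27.4300 * 1.0000000000 * 0.2369896137 * 0.8660254038 = 5.629706


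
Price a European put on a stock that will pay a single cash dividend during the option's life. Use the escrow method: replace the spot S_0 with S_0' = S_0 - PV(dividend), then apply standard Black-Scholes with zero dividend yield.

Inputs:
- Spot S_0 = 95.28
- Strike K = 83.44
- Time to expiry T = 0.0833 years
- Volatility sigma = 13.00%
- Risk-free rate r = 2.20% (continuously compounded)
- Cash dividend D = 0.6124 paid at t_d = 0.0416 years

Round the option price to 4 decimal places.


PV(D) = D * exp(-r * t_d) = 0.6124 * 0.99908522 = 0.61183979
S_0' = S_0 - PV(D) = 95.2800 - 0.61183979 = 94.66816021
d1 = (ln(S_0'/K) + (r + sigma^2/2)*T) / (sigma*sqrt(T)) = 3.43244947
d2 = d1 - sigma*sqrt(T) = 3.39492921
exp(-rT) = 0.99816908
N(-d1) = 0.00029908; N(-d2) = 0.00034323
P = K * exp(-rT) * N(-d2) - S_0' * N(-d1) = 83.4400 * 0.99816908 * 0.00034323 - 94.66816021 * 0.00029908 = 0.0003

Answer: Price = 0.0003


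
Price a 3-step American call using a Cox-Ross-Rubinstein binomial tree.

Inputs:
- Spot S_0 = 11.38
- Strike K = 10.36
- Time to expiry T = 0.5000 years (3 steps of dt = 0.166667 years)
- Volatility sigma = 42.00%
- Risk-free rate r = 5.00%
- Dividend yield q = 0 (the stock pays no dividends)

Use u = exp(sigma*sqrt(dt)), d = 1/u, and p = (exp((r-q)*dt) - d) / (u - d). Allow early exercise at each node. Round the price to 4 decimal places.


Answer: Price = V(0,0) = 2.0520

Derivation:
dt = T/N = 0.166667
u = exp(sigma*sqrt(dt)) = 1.187042; d = 1/u = 0.842430
p = (exp((r-q)*dt) - d) / (u - d) = 0.481522
Discount per step: exp(-r*dt) = 0.991701
Stock lattice S(k, i) with i counting down-moves:
  k=0: S(0,0) = 11.3800
  k=1: S(1,0) = 13.5085; S(1,1) = 9.5869
  k=2: S(2,0) = 16.0352; S(2,1) = 11.3800; S(2,2) = 8.0763
  k=3: S(3,0) = 19.0344; S(3,1) = 13.5085; S(3,2) = 9.5869; S(3,3) = 6.8037
Terminal payoffs V(N, i) = max(S_T - K, 0):
  V(3,0) = 8.674446; V(3,1) = 3.148535; V(3,2) = 0.000000; V(3,3) = 0.000000
Backward induction: V(k, i) = exp(-r*dt) * [p * V(k+1, i) + (1-p) * V(k+1, i+1)]; then take max(V_cont, immediate exercise) for American.
  V(2,0) = exp(-r*dt) * [p*8.674446 + (1-p)*3.148535] = 5.761170; exercise = 5.675195; V(2,0) = max -> 5.761170
  V(2,1) = exp(-r*dt) * [p*3.148535 + (1-p)*0.000000] = 1.503506; exercise = 1.020000; V(2,1) = max -> 1.503506
  V(2,2) = exp(-r*dt) * [p*0.000000 + (1-p)*0.000000] = 0.000000; exercise = 0.000000; V(2,2) = max -> 0.000000
  V(1,0) = exp(-r*dt) * [p*5.761170 + (1-p)*1.503506] = 3.524172; exercise = 3.148535; V(1,0) = max -> 3.524172
  V(1,1) = exp(-r*dt) * [p*1.503506 + (1-p)*0.000000] = 0.717962; exercise = 0.000000; V(1,1) = max -> 0.717962
  V(0,0) = exp(-r*dt) * [p*3.524172 + (1-p)*0.717962] = 2.052041; exercise = 1.020000; V(0,0) = max -> 2.052041


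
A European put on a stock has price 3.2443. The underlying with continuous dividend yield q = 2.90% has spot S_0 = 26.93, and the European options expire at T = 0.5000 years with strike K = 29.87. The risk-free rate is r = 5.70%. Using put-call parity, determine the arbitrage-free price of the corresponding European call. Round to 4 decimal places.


Put-call parity: C - P = S_0 * exp(-qT) - K * exp(-rT).
S_0 * exp(-qT) = 26.9300 * 0.98560462 = 26.54233238
K * exp(-rT) = 29.8700 * 0.97190229 = 29.03072153
C = P + S*exp(-qT) - K*exp(-rT)
C = 3.2443 + 26.54233238 - 29.03072153 = 0.7559

Answer: Call price = 0.7559


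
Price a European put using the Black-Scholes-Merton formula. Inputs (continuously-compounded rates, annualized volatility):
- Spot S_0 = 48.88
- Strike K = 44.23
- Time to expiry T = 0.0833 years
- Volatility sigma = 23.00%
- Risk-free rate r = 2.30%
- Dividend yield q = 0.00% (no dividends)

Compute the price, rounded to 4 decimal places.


Answer: Price = 0.0834

Derivation:
d1 = (ln(S/K) + (r - q + 0.5*sigma^2) * T) / (sigma * sqrt(T)) = 1.56795829
d2 = d1 - sigma * sqrt(T) = 1.50157629
exp(-rT) = 0.99808593; exp(-qT) = 1.00000000
P = K * exp(-rT) * N(-d2) - S_0 * exp(-qT) * N(-d1)
N(-d1) = 0.05844543; N(-d2) = 0.06660329
P = 44.2300 * 0.99808593 * 0.06660329 - 48.8800 * 1.00000000 * 0.05844543 = 0.0834


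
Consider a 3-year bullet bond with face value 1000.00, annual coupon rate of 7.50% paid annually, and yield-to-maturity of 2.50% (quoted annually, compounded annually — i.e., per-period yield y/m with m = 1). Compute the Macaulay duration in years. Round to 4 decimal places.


Coupon per period c = face * coupon_rate / m = 75.000000
Periods per year m = 1; per-period yield y/m = 0.025000
Number of cashflows N = 3
Cashflows (t years, CF_t, discount factor 1/(1+y/m)^(m*t), PV):
  t = 1.0000: CF_t = 75.000000, DF = 0.975610, PV = 73.170732
  t = 2.0000: CF_t = 75.000000, DF = 0.951814, PV = 71.386080
  t = 3.0000: CF_t = 1075.000000, DF = 0.928599, PV = 998.244367
Price P = sum_t PV_t = 1142.801178
Macaulay numerator sum_t t * PV_t:
  t * PV_t at t = 1.0000: 73.170732
  t * PV_t at t = 2.0000: 142.772159
  t * PV_t at t = 3.0000: 2994.733100
Macaulay duration D = (sum_t t * PV_t) / P = 3210.675991 / 1142.801178 = 2.809479

Answer: Macaulay duration = 2.8095 years


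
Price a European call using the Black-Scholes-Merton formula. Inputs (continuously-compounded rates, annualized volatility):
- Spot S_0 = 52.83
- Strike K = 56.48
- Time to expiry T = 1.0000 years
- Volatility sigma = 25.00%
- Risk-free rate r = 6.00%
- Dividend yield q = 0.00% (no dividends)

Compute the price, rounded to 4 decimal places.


d1 = (ln(S/K) + (r - q + 0.5*sigma^2) * T) / (sigma * sqrt(T)) = 0.09777047
d2 = d1 - sigma * sqrt(T) = -0.15222953
exp(-rT) = 0.94176453; exp(-qT) = 1.00000000
C = S_0 * exp(-qT) * N(d1) - K * exp(-rT) * N(d2)
N(d1) = 0.53894272; N(d2) = 0.43950295
C = 52.8300 * 1.00000000 * 0.53894272 - 56.4800 * 0.94176453 * 0.43950295 = 5.0948

Answer: Price = 5.0948


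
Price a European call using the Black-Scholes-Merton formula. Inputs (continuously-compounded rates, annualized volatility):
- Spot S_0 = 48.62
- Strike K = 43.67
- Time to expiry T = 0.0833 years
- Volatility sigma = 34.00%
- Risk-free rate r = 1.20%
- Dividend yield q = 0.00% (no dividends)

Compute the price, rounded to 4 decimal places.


Answer: Price = 5.3008

Derivation:
d1 = (ln(S/K) + (r - q + 0.5*sigma^2) * T) / (sigma * sqrt(T)) = 1.15344992
d2 = d1 - sigma * sqrt(T) = 1.05532001
exp(-rT) = 0.99900090; exp(-qT) = 1.00000000
C = S_0 * exp(-qT) * N(d1) - K * exp(-rT) * N(d2)
N(d1) = 0.87563712; N(d2) = 0.85436050
C = 48.6200 * 1.00000000 * 0.87563712 - 43.6700 * 0.99900090 * 0.85436050 = 5.3008


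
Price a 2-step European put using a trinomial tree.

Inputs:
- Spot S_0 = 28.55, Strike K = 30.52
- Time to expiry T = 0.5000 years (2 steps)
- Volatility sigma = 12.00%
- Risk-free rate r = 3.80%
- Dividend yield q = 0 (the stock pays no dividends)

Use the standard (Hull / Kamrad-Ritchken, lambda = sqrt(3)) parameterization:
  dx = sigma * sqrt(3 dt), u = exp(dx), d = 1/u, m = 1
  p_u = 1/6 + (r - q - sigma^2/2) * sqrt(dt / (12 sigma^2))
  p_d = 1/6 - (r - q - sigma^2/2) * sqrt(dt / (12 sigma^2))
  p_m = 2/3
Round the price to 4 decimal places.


dt = T/N = 0.250000; dx = sigma*sqrt(3*dt) = 0.103923
u = exp(dx) = 1.109515; d = 1/u = 0.901295
p_u = 0.203713, p_m = 0.666667, p_d = 0.129620
Discount per step: exp(-r*dt) = 0.990545
Stock lattice S(k, j) with j the centered position index:
  k=0: S(0,+0) = 28.5500
  k=1: S(1,-1) = 25.7320; S(1,+0) = 28.5500; S(1,+1) = 31.6767
  k=2: S(2,-2) = 23.1921; S(2,-1) = 25.7320; S(2,+0) = 28.5500; S(2,+1) = 31.6767; S(2,+2) = 35.1457
Terminal payoffs V(N, j) = max(K - S_T, 0):
  V(2,-2) = 7.327920; V(2,-1) = 4.788038; V(2,+0) = 1.970000; V(2,+1) = 0.000000; V(2,+2) = 0.000000
Backward induction: V(k, j) = exp(-r*dt) * [p_u * V(k+1, j+1) + p_m * V(k+1, j) + p_d * V(k+1, j-1)]
  V(1,-1) = exp(-r*dt) * [p_u*1.970000 + p_m*4.788038 + p_d*7.327920] = 4.500230
  V(1,+0) = exp(-r*dt) * [p_u*0.000000 + p_m*1.970000 + p_d*4.788038] = 1.915673
  V(1,+1) = exp(-r*dt) * [p_u*0.000000 + p_m*0.000000 + p_d*1.970000] = 0.252937
  V(0,+0) = exp(-r*dt) * [p_u*0.252937 + p_m*1.915673 + p_d*4.500230] = 1.893884

Answer: Price = V(0,0) = 1.8939


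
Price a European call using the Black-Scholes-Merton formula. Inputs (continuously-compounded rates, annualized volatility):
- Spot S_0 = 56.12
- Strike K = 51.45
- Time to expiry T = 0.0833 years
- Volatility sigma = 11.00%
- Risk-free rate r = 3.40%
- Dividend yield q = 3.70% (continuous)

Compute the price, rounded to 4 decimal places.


Answer: Price = 4.6444

Derivation:
d1 = (ln(S/K) + (r - q + 0.5*sigma^2) * T) / (sigma * sqrt(T)) = 2.74461685
d2 = d1 - sigma * sqrt(T) = 2.71286894
exp(-rT) = 0.99717181; exp(-qT) = 0.99692264
C = S_0 * exp(-qT) * N(d1) - K * exp(-rT) * N(d2)
N(d1) = 0.99697092; N(d2) = 0.99666483
C = 56.1200 * 0.99692264 * 0.99697092 - 51.4500 * 0.99717181 * 0.99666483 = 4.6444


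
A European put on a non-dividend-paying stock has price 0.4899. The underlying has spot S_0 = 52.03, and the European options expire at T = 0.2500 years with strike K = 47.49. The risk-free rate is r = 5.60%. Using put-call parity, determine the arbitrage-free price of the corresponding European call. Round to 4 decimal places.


Answer: Call price = 5.6901

Derivation:
Put-call parity: C - P = S_0 * exp(-qT) - K * exp(-rT).
S_0 * exp(-qT) = 52.0300 * 1.00000000 = 52.03000000
K * exp(-rT) = 47.4900 * 0.98609754 = 46.82977238
C = P + S*exp(-qT) - K*exp(-rT)
C = 0.4899 + 52.03000000 - 46.82977238 = 5.6901


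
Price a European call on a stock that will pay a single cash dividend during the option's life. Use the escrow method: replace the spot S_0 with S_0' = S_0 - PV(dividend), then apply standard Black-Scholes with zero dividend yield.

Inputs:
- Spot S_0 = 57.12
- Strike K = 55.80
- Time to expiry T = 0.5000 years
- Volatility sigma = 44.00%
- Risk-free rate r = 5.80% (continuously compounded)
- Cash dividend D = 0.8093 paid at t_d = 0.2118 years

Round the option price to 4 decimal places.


PV(D) = D * exp(-r * t_d) = 0.8093 * 0.98779075 = 0.79941905
S_0' = S_0 - PV(D) = 57.1200 - 0.79941905 = 56.32058095
d1 = (ln(S_0'/K) + (r + sigma^2/2)*T) / (sigma*sqrt(T)) = 0.27861986
d2 = d1 - sigma*sqrt(T) = -0.03250712
exp(-rT) = 0.97141646
N(d1) = 0.60973172; N(d2) = 0.48703382
C = S_0' * N(d1) - K * exp(-rT) * N(d2) = 56.32058095 * 0.60973172 - 55.8000 * 0.97141646 * 0.48703382 = 7.9408

Answer: Price = 7.9408


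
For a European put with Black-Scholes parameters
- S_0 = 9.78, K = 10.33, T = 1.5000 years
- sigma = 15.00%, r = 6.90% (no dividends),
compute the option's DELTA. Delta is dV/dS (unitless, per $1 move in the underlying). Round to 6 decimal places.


d1 = 0.3574197503; d2 = 0.1737080196
phi(d1) = 0.3742568427; exp(-qT) = 1.0000000000; exp(-rT) = 0.9016760227
N(-d1) = 0.3603887967
Delta = -exp(-qT) * N(-d1) = -1.0000000000 * 0.3603887967 = -0.360389

Answer: Delta = -0.360389


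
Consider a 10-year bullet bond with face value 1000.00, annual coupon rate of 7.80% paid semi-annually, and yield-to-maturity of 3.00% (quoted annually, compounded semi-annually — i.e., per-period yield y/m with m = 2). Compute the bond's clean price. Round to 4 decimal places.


Coupon per period c = face * coupon_rate / m = 39.000000
Periods per year m = 2; per-period yield y/m = 0.015000
Number of cashflows N = 20
Cashflows (t years, CF_t, discount factor 1/(1+y/m)^(m*t), PV):
  t = 0.5000: CF_t = 39.000000, DF = 0.985222, PV = 38.423645
  t = 1.0000: CF_t = 39.000000, DF = 0.970662, PV = 37.855808
  t = 1.5000: CF_t = 39.000000, DF = 0.956317, PV = 37.296363
  t = 2.0000: CF_t = 39.000000, DF = 0.942184, PV = 36.745185
  t = 2.5000: CF_t = 39.000000, DF = 0.928260, PV = 36.202153
  t = 3.0000: CF_t = 39.000000, DF = 0.914542, PV = 35.667146
  t = 3.5000: CF_t = 39.000000, DF = 0.901027, PV = 35.140045
  t = 4.0000: CF_t = 39.000000, DF = 0.887711, PV = 34.620734
  t = 4.5000: CF_t = 39.000000, DF = 0.874592, PV = 34.109097
  t = 5.0000: CF_t = 39.000000, DF = 0.861667, PV = 33.605022
  t = 5.5000: CF_t = 39.000000, DF = 0.848933, PV = 33.108396
  t = 6.0000: CF_t = 39.000000, DF = 0.836387, PV = 32.619109
  t = 6.5000: CF_t = 39.000000, DF = 0.824027, PV = 32.137054
  t = 7.0000: CF_t = 39.000000, DF = 0.811849, PV = 31.662122
  t = 7.5000: CF_t = 39.000000, DF = 0.799852, PV = 31.194209
  t = 8.0000: CF_t = 39.000000, DF = 0.788031, PV = 30.733211
  t = 8.5000: CF_t = 39.000000, DF = 0.776385, PV = 30.279025
  t = 9.0000: CF_t = 39.000000, DF = 0.764912, PV = 29.831552
  t = 9.5000: CF_t = 39.000000, DF = 0.753607, PV = 29.390692
  t = 10.0000: CF_t = 1039.000000, DF = 0.742470, PV = 771.426765
Price P = sum_t PV_t = 1412.047331

Answer: Price = 1412.0473


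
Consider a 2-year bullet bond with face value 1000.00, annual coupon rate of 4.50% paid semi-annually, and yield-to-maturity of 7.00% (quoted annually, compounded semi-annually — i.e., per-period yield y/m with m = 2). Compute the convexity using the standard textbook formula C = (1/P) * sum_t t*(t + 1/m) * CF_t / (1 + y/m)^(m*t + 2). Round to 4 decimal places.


Answer: Convexity = 4.4602

Derivation:
Coupon per period c = face * coupon_rate / m = 22.500000
Periods per year m = 2; per-period yield y/m = 0.035000
Number of cashflows N = 4
Cashflows (t years, CF_t, discount factor 1/(1+y/m)^(m*t), PV):
  t = 0.5000: CF_t = 22.500000, DF = 0.966184, PV = 21.739130
  t = 1.0000: CF_t = 22.500000, DF = 0.933511, PV = 21.003991
  t = 1.5000: CF_t = 22.500000, DF = 0.901943, PV = 20.293711
  t = 2.0000: CF_t = 1022.500000, DF = 0.871442, PV = 891.049678
Price P = sum_t PV_t = 954.086510
Convexity numerator sum_t t*(t + 1/m) * CF_t / (1+y/m)^(m*t + 2):
  t = 0.5000: term = 10.146855
  t = 1.0000: term = 29.411175
  t = 1.5000: term = 56.833189
  t = 2.0000: term = 4159.022044
Convexity = (1/P) * sum = 4255.413263 / 954.086510 = 4.460196


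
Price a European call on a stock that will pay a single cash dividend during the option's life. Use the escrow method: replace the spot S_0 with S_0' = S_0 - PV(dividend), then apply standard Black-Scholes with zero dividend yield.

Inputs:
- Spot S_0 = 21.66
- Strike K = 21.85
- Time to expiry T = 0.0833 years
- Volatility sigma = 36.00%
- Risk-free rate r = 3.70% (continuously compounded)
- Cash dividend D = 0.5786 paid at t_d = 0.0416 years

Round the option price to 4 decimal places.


Answer: Price = 0.5813

Derivation:
PV(D) = D * exp(-r * t_d) = 0.5786 * 0.99846198 = 0.57771010
S_0' = S_0 - PV(D) = 21.6600 - 0.57771010 = 21.08228990
d1 = (ln(S_0'/K) + (r + sigma^2/2)*T) / (sigma*sqrt(T)) = -0.26262792
d2 = d1 - sigma*sqrt(T) = -0.36653018
exp(-rT) = 0.99692264
N(d1) = 0.39641869; N(d2) = 0.35698475
C = S_0' * N(d1) - K * exp(-rT) * N(d2) = 21.08228990 * 0.39641869 - 21.8500 * 0.99692264 * 0.35698475 = 0.5813


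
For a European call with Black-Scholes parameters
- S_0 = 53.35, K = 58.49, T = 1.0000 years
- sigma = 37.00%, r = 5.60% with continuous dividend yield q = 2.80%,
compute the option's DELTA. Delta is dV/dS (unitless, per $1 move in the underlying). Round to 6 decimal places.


d1 = 0.0120761575; d2 = -0.3579238425
phi(d1) = 0.3989131919; exp(-qT) = 0.9723883668; exp(-rT) = 0.9455391359
N(d1) = 0.5048175727
Delta = exp(-qT) * N(d1) = 0.9723883668 * 0.5048175727 = 0.490879

Answer: Delta = 0.490879


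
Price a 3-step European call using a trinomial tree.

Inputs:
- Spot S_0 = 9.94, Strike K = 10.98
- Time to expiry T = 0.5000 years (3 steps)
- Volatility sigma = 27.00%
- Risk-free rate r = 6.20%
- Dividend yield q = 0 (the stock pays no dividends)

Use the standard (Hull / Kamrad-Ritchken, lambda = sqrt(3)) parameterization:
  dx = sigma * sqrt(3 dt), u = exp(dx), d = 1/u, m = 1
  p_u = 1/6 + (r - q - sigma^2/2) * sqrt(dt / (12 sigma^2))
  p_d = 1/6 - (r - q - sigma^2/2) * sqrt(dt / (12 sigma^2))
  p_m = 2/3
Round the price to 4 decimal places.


dt = T/N = 0.166667; dx = sigma*sqrt(3*dt) = 0.190919
u = exp(dx) = 1.210361; d = 1/u = 0.826200
p_u = 0.177819, p_m = 0.666667, p_d = 0.155514
Discount per step: exp(-r*dt) = 0.989720
Stock lattice S(k, j) with j the centered position index:
  k=0: S(0,+0) = 9.9400
  k=1: S(1,-1) = 8.2124; S(1,+0) = 9.9400; S(1,+1) = 12.0310
  k=2: S(2,-2) = 6.7851; S(2,-1) = 8.2124; S(2,+0) = 9.9400; S(2,+1) = 12.0310; S(2,+2) = 14.5618
  k=3: S(3,-3) = 5.6058; S(3,-2) = 6.7851; S(3,-1) = 8.2124; S(3,+0) = 9.9400; S(3,+1) = 12.0310; S(3,+2) = 14.5618; S(3,+3) = 17.6251
Terminal payoffs V(N, j) = max(S_T - K, 0):
  V(3,-3) = 0.000000; V(3,-2) = 0.000000; V(3,-1) = 0.000000; V(3,+0) = 0.000000; V(3,+1) = 1.050990; V(3,+2) = 3.581844; V(3,+3) = 6.645091
Backward induction: V(k, j) = exp(-r*dt) * [p_u * V(k+1, j+1) + p_m * V(k+1, j) + p_d * V(k+1, j-1)]
  V(2,-2) = exp(-r*dt) * [p_u*0.000000 + p_m*0.000000 + p_d*0.000000] = 0.000000
  V(2,-1) = exp(-r*dt) * [p_u*0.000000 + p_m*0.000000 + p_d*0.000000] = 0.000000
  V(2,+0) = exp(-r*dt) * [p_u*1.050990 + p_m*0.000000 + p_d*0.000000] = 0.184965
  V(2,+1) = exp(-r*dt) * [p_u*3.581844 + p_m*1.050990 + p_d*0.000000] = 1.323829
  V(2,+2) = exp(-r*dt) * [p_u*6.645091 + p_m*3.581844 + p_d*1.050990] = 3.694587
  V(1,-1) = exp(-r*dt) * [p_u*0.184965 + p_m*0.000000 + p_d*0.000000] = 0.032552
  V(1,+0) = exp(-r*dt) * [p_u*1.323829 + p_m*0.184965 + p_d*0.000000] = 0.355024
  V(1,+1) = exp(-r*dt) * [p_u*3.694587 + p_m*1.323829 + p_d*0.184965] = 1.552163
  V(0,+0) = exp(-r*dt) * [p_u*1.552163 + p_m*0.355024 + p_d*0.032552] = 0.512426

Answer: Price = V(0,0) = 0.5124


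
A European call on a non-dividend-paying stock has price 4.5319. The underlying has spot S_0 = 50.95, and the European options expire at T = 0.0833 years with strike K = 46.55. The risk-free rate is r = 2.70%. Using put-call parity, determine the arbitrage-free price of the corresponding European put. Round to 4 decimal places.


Answer: Put price = 0.0273

Derivation:
Put-call parity: C - P = S_0 * exp(-qT) - K * exp(-rT).
S_0 * exp(-qT) = 50.9500 * 1.00000000 = 50.95000000
K * exp(-rT) = 46.5500 * 0.99775343 = 46.44542204
P = C - S*exp(-qT) + K*exp(-rT)
P = 4.5319 - 50.95000000 + 46.44542204 = 0.0273


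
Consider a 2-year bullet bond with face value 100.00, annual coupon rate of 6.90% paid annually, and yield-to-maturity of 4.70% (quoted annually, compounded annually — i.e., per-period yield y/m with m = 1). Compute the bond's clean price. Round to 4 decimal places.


Coupon per period c = face * coupon_rate / m = 6.900000
Periods per year m = 1; per-period yield y/m = 0.047000
Number of cashflows N = 2
Cashflows (t years, CF_t, discount factor 1/(1+y/m)^(m*t), PV):
  t = 1.0000: CF_t = 6.900000, DF = 0.955110, PV = 6.590258
  t = 2.0000: CF_t = 106.900000, DF = 0.912235, PV = 97.517900
Price P = sum_t PV_t = 104.108158

Answer: Price = 104.1082


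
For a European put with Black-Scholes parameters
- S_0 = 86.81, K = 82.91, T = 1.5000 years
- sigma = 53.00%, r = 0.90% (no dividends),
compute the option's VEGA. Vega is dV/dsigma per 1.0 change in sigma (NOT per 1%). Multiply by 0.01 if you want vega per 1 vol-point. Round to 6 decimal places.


Answer: Vega = 38.897023

Derivation:
d1 = 0.4161685234; d2 = -0.2329462584
phi(d1) = 0.3658482485; exp(-qT) = 1.0000000000; exp(-rT) = 0.9865907163
Vega = S * exp(-qT) * phi(d1) * sqrt(T) = 86.8100 * 1.0000000000 * 0.3658482485 * 1.2247448714 = 38.897023


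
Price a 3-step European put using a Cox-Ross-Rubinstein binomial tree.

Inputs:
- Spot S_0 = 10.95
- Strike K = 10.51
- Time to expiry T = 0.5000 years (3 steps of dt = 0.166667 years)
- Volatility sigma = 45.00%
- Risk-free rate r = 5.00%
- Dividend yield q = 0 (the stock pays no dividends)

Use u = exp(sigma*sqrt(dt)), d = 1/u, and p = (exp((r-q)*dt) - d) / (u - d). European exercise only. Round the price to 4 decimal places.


Answer: Price = V(0,0) = 1.1202

Derivation:
dt = T/N = 0.166667
u = exp(sigma*sqrt(dt)) = 1.201669; d = 1/u = 0.832176
p = (exp((r-q)*dt) - d) / (u - d) = 0.476848
Discount per step: exp(-r*dt) = 0.991701
Stock lattice S(k, i) with i counting down-moves:
  k=0: S(0,0) = 10.9500
  k=1: S(1,0) = 13.1583; S(1,1) = 9.1123
  k=2: S(2,0) = 15.8119; S(2,1) = 10.9500; S(2,2) = 7.5831
  k=3: S(3,0) = 19.0007; S(3,1) = 13.1583; S(3,2) = 9.1123; S(3,3) = 6.3104
Terminal payoffs V(N, i) = max(K - S_T, 0):
  V(3,0) = 0.000000; V(3,1) = 0.000000; V(3,2) = 1.397677; V(3,3) = 4.199567
Backward induction: V(k, i) = exp(-r*dt) * [p * V(k+1, i) + (1-p) * V(k+1, i+1)].
  V(2,0) = exp(-r*dt) * [p*0.000000 + (1-p)*0.000000] = 0.000000
  V(2,1) = exp(-r*dt) * [p*0.000000 + (1-p)*1.397677] = 0.725129
  V(2,2) = exp(-r*dt) * [p*1.397677 + (1-p)*4.199567] = 2.839727
  V(1,0) = exp(-r*dt) * [p*0.000000 + (1-p)*0.725129] = 0.376204
  V(1,1) = exp(-r*dt) * [p*0.725129 + (1-p)*2.839727] = 1.816186
  V(0,0) = exp(-r*dt) * [p*0.376204 + (1-p)*1.816186] = 1.120159


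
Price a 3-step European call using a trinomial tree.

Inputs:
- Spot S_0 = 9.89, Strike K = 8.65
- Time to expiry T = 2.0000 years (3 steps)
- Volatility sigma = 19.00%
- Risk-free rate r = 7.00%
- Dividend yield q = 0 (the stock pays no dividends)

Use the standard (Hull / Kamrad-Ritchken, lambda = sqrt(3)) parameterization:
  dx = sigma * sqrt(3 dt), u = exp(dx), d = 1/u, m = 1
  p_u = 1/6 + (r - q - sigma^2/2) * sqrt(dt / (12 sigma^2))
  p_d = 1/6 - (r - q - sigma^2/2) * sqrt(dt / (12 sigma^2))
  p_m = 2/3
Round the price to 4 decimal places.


dt = T/N = 0.666667; dx = sigma*sqrt(3*dt) = 0.268701
u = exp(dx) = 1.308263; d = 1/u = 0.764372
p_u = 0.231113, p_m = 0.666667, p_d = 0.102221
Discount per step: exp(-r*dt) = 0.954405
Stock lattice S(k, j) with j the centered position index:
  k=0: S(0,+0) = 9.8900
  k=1: S(1,-1) = 7.5596; S(1,+0) = 9.8900; S(1,+1) = 12.9387
  k=2: S(2,-2) = 5.7784; S(2,-1) = 7.5596; S(2,+0) = 9.8900; S(2,+1) = 12.9387; S(2,+2) = 16.9273
  k=3: S(3,-3) = 4.4168; S(3,-2) = 5.7784; S(3,-1) = 7.5596; S(3,+0) = 9.8900; S(3,+1) = 12.9387; S(3,+2) = 16.9273; S(3,+3) = 22.1453
Terminal payoffs V(N, j) = max(S_T - K, 0):
  V(3,-3) = 0.000000; V(3,-2) = 0.000000; V(3,-1) = 0.000000; V(3,+0) = 1.240000; V(3,+1) = 4.288725; V(3,+2) = 8.277259; V(3,+3) = 13.495313
Backward induction: V(k, j) = exp(-r*dt) * [p_u * V(k+1, j+1) + p_m * V(k+1, j) + p_d * V(k+1, j-1)]
  V(2,-2) = exp(-r*dt) * [p_u*0.000000 + p_m*0.000000 + p_d*0.000000] = 0.000000
  V(2,-1) = exp(-r*dt) * [p_u*1.240000 + p_m*0.000000 + p_d*0.000000] = 0.273513
  V(2,+0) = exp(-r*dt) * [p_u*4.288725 + p_m*1.240000 + p_d*0.000000] = 1.734961
  V(2,+1) = exp(-r*dt) * [p_u*8.277259 + p_m*4.288725 + p_d*1.240000] = 4.675520
  V(2,+2) = exp(-r*dt) * [p_u*13.495313 + p_m*8.277259 + p_d*4.288725] = 8.661713
  V(1,-1) = exp(-r*dt) * [p_u*1.734961 + p_m*0.273513 + p_d*0.000000] = 0.556718
  V(1,+0) = exp(-r*dt) * [p_u*4.675520 + p_m*1.734961 + p_d*0.273513] = 2.161892
  V(1,+1) = exp(-r*dt) * [p_u*8.661713 + p_m*4.675520 + p_d*1.734961] = 5.054716
  V(0,+0) = exp(-r*dt) * [p_u*5.054716 + p_m*2.161892 + p_d*0.556718] = 2.544806

Answer: Price = V(0,0) = 2.5448


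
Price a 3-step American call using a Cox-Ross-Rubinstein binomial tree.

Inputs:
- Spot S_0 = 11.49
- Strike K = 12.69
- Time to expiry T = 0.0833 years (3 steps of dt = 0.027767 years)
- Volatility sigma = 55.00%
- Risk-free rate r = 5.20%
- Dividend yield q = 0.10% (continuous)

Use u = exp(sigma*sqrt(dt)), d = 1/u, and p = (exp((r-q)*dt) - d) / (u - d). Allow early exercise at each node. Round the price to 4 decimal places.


Answer: Price = V(0,0) = 0.2764

Derivation:
dt = T/N = 0.027767
u = exp(sigma*sqrt(dt)) = 1.095979; d = 1/u = 0.912426
p = (exp((r-q)*dt) - d) / (u - d) = 0.484824
Discount per step: exp(-r*dt) = 0.998557
Stock lattice S(k, i) with i counting down-moves:
  k=0: S(0,0) = 11.4900
  k=1: S(1,0) = 12.5928; S(1,1) = 10.4838
  k=2: S(2,0) = 13.8015; S(2,1) = 11.4900; S(2,2) = 9.5657
  k=3: S(3,0) = 15.1261; S(3,1) = 12.5928; S(3,2) = 10.4838; S(3,3) = 8.7280
Terminal payoffs V(N, i) = max(S_T - K, 0):
  V(3,0) = 2.436105; V(3,1) = 0.000000; V(3,2) = 0.000000; V(3,3) = 0.000000
Backward induction: V(k, i) = exp(-r*dt) * [p * V(k+1, i) + (1-p) * V(k+1, i+1)]; then take max(V_cont, immediate exercise) for American.
  V(2,0) = exp(-r*dt) * [p*2.436105 + (1-p)*0.000000] = 1.179379; exercise = 1.111451; V(2,0) = max -> 1.179379
  V(2,1) = exp(-r*dt) * [p*0.000000 + (1-p)*0.000000] = 0.000000; exercise = 0.000000; V(2,1) = max -> 0.000000
  V(2,2) = exp(-r*dt) * [p*0.000000 + (1-p)*0.000000] = 0.000000; exercise = 0.000000; V(2,2) = max -> 0.000000
  V(1,0) = exp(-r*dt) * [p*1.179379 + (1-p)*0.000000] = 0.570967; exercise = 0.000000; V(1,0) = max -> 0.570967
  V(1,1) = exp(-r*dt) * [p*0.000000 + (1-p)*0.000000] = 0.000000; exercise = 0.000000; V(1,1) = max -> 0.000000
  V(0,0) = exp(-r*dt) * [p*0.570967 + (1-p)*0.000000] = 0.276419; exercise = 0.000000; V(0,0) = max -> 0.276419


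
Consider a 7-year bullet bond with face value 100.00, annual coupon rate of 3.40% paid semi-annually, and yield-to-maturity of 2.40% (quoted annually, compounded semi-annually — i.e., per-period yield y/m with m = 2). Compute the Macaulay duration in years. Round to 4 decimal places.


Coupon per period c = face * coupon_rate / m = 1.700000
Periods per year m = 2; per-period yield y/m = 0.012000
Number of cashflows N = 14
Cashflows (t years, CF_t, discount factor 1/(1+y/m)^(m*t), PV):
  t = 0.5000: CF_t = 1.700000, DF = 0.988142, PV = 1.679842
  t = 1.0000: CF_t = 1.700000, DF = 0.976425, PV = 1.659923
  t = 1.5000: CF_t = 1.700000, DF = 0.964847, PV = 1.640240
  t = 2.0000: CF_t = 1.700000, DF = 0.953406, PV = 1.620790
  t = 2.5000: CF_t = 1.700000, DF = 0.942101, PV = 1.601572
  t = 3.0000: CF_t = 1.700000, DF = 0.930930, PV = 1.582581
  t = 3.5000: CF_t = 1.700000, DF = 0.919891, PV = 1.563815
  t = 4.0000: CF_t = 1.700000, DF = 0.908983, PV = 1.545272
  t = 4.5000: CF_t = 1.700000, DF = 0.898205, PV = 1.526948
  t = 5.0000: CF_t = 1.700000, DF = 0.887554, PV = 1.508842
  t = 5.5000: CF_t = 1.700000, DF = 0.877030, PV = 1.490951
  t = 6.0000: CF_t = 1.700000, DF = 0.866630, PV = 1.473271
  t = 6.5000: CF_t = 1.700000, DF = 0.856354, PV = 1.455802
  t = 7.0000: CF_t = 101.700000, DF = 0.846200, PV = 86.058501
Price P = sum_t PV_t = 106.408349
Macaulay numerator sum_t t * PV_t:
  t * PV_t at t = 0.5000: 0.839921
  t * PV_t at t = 1.0000: 1.659923
  t * PV_t at t = 1.5000: 2.460360
  t * PV_t at t = 2.0000: 3.241581
  t * PV_t at t = 2.5000: 4.003929
  t * PV_t at t = 3.0000: 4.747742
  t * PV_t at t = 3.5000: 5.473352
  t * PV_t at t = 4.0000: 6.181086
  t * PV_t at t = 4.5000: 6.871267
  t * PV_t at t = 5.0000: 7.544211
  t * PV_t at t = 5.5000: 8.200229
  t * PV_t at t = 6.0000: 8.839629
  t * PV_t at t = 6.5000: 9.462712
  t * PV_t at t = 7.0000: 602.409508
Macaulay duration D = (sum_t t * PV_t) / P = 671.935449 / 106.408349 = 6.314687

Answer: Macaulay duration = 6.3147 years
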